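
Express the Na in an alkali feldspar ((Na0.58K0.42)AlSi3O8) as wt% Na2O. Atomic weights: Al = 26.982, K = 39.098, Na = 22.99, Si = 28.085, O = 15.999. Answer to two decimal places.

6.68 wt%

Molar mass of (Na0.58K0.42)AlSi3O8 = 0.58·22.99 + 0.42·39.098 + 1·26.982 + 3·28.085 + 8·15.999 = 268.984 g/mol.
Each formula unit contains 0.58 Na, equivalent to 0.58/2 = 0.2900 mol Na2O.
M(Na2O) = 2×22.99 + 1×15.999 = 61.979 g/mol.
Mass of Na2O per formula unit = 0.2900 × 61.979 = 17.974 g.
Na2O wt% = 17.974 / 268.984 × 100 = 6.68%.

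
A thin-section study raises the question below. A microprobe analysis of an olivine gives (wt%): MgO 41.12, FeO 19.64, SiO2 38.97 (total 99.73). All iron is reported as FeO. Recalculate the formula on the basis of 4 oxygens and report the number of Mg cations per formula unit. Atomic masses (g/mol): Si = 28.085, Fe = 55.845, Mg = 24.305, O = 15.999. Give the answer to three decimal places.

1.575 Mg apfu

MgO (M=40.304): mol = 1.02025; Mg = 1.02025, O = 1.02025.
FeO (M=71.844): mol = 0.27337; Fe = 0.27337, O = 0.27337.
SiO2 (M=60.083): mol = 0.64860; Si = 0.64860, O = 1.29720.
ΣO = 2.59082; factor = 4/ΣO = 1.54391.
Mg apfu = 1.02025 × 1.54391 = 1.575.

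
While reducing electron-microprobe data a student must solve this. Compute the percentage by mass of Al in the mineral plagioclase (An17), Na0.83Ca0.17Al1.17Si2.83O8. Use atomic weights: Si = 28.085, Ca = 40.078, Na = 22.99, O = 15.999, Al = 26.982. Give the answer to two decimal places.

Formula mass = 0.83·22.99 + 0.17·40.078 + 1.17·26.982 + 2.83·28.085 + 8·15.999 = 264.936 g/mol, of which 31.569 g is Al.
So Al makes up 31.569/264.936 = 0.1192 of the mass, i.e. 11.92%.

11.92 mass %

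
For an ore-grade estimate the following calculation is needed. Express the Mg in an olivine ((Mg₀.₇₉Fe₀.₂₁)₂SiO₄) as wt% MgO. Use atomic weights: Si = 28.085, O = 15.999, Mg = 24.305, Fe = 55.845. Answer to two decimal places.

41.37 wt%

Formula mass = 153.938 g/mol.
1.58 Mg → 1.5800 mol MgO per formula unit; M(MgO) = 40.304, so MgO mass = 63.680 g.
63.680/153.938 × 100 = 41.37 wt%.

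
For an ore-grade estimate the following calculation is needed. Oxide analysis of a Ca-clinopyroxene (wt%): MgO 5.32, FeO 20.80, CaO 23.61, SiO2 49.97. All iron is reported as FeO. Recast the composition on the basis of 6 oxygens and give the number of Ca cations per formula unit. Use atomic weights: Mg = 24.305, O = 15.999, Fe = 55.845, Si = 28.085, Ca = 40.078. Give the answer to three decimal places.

1.008 Ca apfu

5.32 wt% MgO ÷ 40.304 g/mol = 0.13200 mol, giving 0.13200 Mg and 0.13200 O.
20.80 wt% FeO ÷ 71.844 g/mol = 0.28952 mol, giving 0.28952 Fe and 0.28952 O.
23.61 wt% CaO ÷ 56.077 g/mol = 0.42103 mol, giving 0.42103 Ca and 0.42103 O.
49.97 wt% SiO2 ÷ 60.083 g/mol = 0.83168 mol, giving 0.83168 Si and 1.66336 O.
Oxygen sums to 2.50591; scaling by 6/2.50591 = 2.39434 puts the formula on 6 O.
Ca: 0.42103 × 2.39434 = 1.008 atoms per formula unit.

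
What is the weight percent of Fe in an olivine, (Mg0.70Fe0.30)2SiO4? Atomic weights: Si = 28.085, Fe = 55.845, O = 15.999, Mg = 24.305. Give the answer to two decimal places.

Formula mass = 1.40·24.305 + 0.60·55.845 + 1·28.085 + 4·15.999 = 159.615 g/mol, of which 33.507 g is Fe.
So Fe makes up 33.507/159.615 = 0.2099 of the mass, i.e. 20.99%.

20.99 mass %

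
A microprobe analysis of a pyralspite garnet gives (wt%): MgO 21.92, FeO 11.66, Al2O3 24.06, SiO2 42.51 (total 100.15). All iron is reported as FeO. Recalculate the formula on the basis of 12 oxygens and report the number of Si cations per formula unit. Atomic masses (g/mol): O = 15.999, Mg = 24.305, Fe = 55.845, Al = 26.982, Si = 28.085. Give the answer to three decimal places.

3.001 Si apfu

MgO: 21.92/40.304 = 0.54387 mol → 0.54387 mol Mg, 0.54387 mol O.
FeO: 11.66/71.844 = 0.16230 mol → 0.16230 mol Fe, 0.16230 mol O.
Al2O3: 24.06/101.961 = 0.23597 mol → 0.47194 mol Al, 0.70791 mol O.
SiO2: 42.51/60.083 = 0.70752 mol → 0.70752 mol Si, 1.41504 mol O.
Total oxygen = 2.82912 mol. Normalization factor = 12/2.82912 = 4.24160.
Si per 12 O = 0.70752 × 4.24160 = 3.001.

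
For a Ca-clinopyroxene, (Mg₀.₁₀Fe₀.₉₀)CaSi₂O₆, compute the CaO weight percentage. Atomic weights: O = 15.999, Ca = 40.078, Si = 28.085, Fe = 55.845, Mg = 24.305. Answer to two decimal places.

22.89 wt%

M((Mg₀.₁₀Fe₀.₉₀)CaSi₂O₆) = 244.933 g/mol; M(CaO) = 56.077 g/mol.
Moles CaO per formula unit = 1 Ca ÷ 1 = 1.0000.
CaO fraction = (1.0000 × 56.077) / 244.933 = 56.077/244.933 = 0.2289.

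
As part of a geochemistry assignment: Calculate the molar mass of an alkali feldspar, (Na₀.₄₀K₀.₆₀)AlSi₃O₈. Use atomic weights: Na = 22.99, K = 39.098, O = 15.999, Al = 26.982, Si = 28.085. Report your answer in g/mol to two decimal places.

271.88 g/mol

Na: 0.40 × 22.99 = 9.1960
K: 0.60 × 39.098 = 23.4588
Al: 1 × 26.982 = 26.9820
Si: 3 × 28.085 = 84.2550
O: 8 × 15.999 = 127.9920
Summing the contributions gives the formula mass.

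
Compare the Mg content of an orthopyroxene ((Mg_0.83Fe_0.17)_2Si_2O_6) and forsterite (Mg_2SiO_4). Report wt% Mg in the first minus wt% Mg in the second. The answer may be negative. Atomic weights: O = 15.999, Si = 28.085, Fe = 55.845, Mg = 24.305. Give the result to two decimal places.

-15.47 percentage points

M((Mg_0.83Fe_0.17)_2Si_2O_6) = 211.498 g/mol, so wt% Mg = 40.346/211.498 × 100 = 19.08%.
M(Mg_2SiO_4) = 140.691 g/mol, so wt% Mg = 48.610/140.691 × 100 = 34.55%.
19.08 − 34.55 = -15.47 pp.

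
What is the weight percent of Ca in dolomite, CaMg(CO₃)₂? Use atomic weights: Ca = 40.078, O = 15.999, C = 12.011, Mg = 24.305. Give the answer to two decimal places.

21.73 mass %

Molar mass of CaMg(CO₃)₂: 1*40.078 + 1*24.305 + 2*12.011 + 6*15.999 = 184.399 g/mol.
Mass of Ca per formula unit: 1 × 40.078 = 40.078 g.
Weight fraction Ca = 40.078 / 184.399 = 0.2173.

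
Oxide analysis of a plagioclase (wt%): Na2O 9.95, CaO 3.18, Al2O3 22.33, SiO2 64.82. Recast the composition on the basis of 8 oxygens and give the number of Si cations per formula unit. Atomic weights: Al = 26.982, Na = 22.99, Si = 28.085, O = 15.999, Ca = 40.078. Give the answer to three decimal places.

Na2O: 9.95/61.979 = 0.16054 mol → 0.32108 mol Na, 0.16054 mol O.
CaO: 3.18/56.077 = 0.05671 mol → 0.05671 mol Ca, 0.05671 mol O.
Al2O3: 22.33/101.961 = 0.21901 mol → 0.43802 mol Al, 0.65703 mol O.
SiO2: 64.82/60.083 = 1.07884 mol → 1.07884 mol Si, 2.15768 mol O.
Total oxygen = 3.03196 mol. Normalization factor = 8/3.03196 = 2.63856.
Si per 8 O = 1.07884 × 2.63856 = 2.847.

2.847 Si apfu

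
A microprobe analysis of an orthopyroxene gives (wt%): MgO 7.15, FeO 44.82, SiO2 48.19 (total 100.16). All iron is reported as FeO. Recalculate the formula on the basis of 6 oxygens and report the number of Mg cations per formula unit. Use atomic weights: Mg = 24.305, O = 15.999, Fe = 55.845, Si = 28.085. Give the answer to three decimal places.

MgO: 7.15/40.304 = 0.17740 mol → 0.17740 mol Mg, 0.17740 mol O.
FeO: 44.82/71.844 = 0.62385 mol → 0.62385 mol Fe, 0.62385 mol O.
SiO2: 48.19/60.083 = 0.80206 mol → 0.80206 mol Si, 1.60412 mol O.
Total oxygen = 2.40537 mol. Normalization factor = 6/2.40537 = 2.49442.
Mg per 6 O = 0.17740 × 2.49442 = 0.443.

0.443 Mg apfu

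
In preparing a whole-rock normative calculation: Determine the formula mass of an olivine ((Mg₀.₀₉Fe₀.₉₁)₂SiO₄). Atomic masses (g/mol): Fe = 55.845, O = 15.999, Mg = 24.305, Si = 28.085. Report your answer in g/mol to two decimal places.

198.09 g/mol

Mg: 0.18 × 24.305 = 4.3749
Fe: 1.82 × 55.845 = 101.6379
Si: 1 × 28.085 = 28.0850
O: 4 × 15.999 = 63.9960
Summing the contributions gives the formula mass.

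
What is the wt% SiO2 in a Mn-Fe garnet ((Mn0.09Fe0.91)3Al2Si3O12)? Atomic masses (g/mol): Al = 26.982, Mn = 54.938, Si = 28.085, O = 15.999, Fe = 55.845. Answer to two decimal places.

36.23 wt%

M((Mn0.09Fe0.91)3Al2Si3O12) = 497.497 g/mol; M(SiO2) = 60.083 g/mol.
Moles SiO2 per formula unit = 3 Si ÷ 1 = 3.0000.
SiO2 fraction = (3.0000 × 60.083) / 497.497 = 180.249/497.497 = 0.3623.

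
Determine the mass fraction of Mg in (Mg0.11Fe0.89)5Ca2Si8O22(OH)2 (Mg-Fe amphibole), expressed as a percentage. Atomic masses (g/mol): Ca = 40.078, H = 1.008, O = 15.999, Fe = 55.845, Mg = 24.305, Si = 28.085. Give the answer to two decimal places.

1.40 mass %

M((Mg0.11Fe0.89)5Ca2Si8O22(OH)2) = 952.706 g/mol.
Mg contributes 0.55 × 24.305 = 13.368 g per mole.
13.368/952.706 = 0.0140 → 1.40%.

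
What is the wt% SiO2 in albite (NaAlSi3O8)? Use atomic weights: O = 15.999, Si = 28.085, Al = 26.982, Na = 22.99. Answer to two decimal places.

68.74 wt%

Molar mass of NaAlSi3O8 = 1·22.99 + 1·26.982 + 3·28.085 + 8·15.999 = 262.219 g/mol.
Each formula unit contains 3 Si, equivalent to 3/1 = 3.0000 mol SiO2.
M(SiO2) = 1×28.085 + 2×15.999 = 60.083 g/mol.
Mass of SiO2 per formula unit = 3.0000 × 60.083 = 180.249 g.
SiO2 wt% = 180.249 / 262.219 × 100 = 68.74%.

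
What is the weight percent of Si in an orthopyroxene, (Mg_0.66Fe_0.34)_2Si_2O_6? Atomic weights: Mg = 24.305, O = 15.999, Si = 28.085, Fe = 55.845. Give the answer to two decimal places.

M((Mg_0.66Fe_0.34)_2Si_2O_6) = 222.221 g/mol.
Si contributes 2 × 28.085 = 56.170 g per mole.
56.170/222.221 = 0.2528 → 25.28%.

25.28 mass %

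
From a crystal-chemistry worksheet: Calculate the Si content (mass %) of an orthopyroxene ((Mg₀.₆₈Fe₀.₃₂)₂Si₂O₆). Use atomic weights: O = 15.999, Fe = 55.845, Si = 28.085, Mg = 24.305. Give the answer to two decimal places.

Formula mass = 1.36*24.305 + 0.64*55.845 + 2*28.085 + 6*15.999 = 220.960 g/mol, of which 56.170 g is Si.
So Si makes up 56.170/220.960 = 0.2542 of the mass, i.e. 25.42%.

25.42 mass %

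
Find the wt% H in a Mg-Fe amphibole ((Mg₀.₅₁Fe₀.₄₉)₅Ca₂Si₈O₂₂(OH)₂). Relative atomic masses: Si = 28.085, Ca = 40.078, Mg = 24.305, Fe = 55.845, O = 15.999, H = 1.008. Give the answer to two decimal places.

0.23 mass %

M((Mg₀.₅₁Fe₀.₄₉)₅Ca₂Si₈O₂₂(OH)₂) = 889.626 g/mol.
H contributes 2 × 1.008 = 2.016 g per mole.
2.016/889.626 = 0.0023 → 0.23%.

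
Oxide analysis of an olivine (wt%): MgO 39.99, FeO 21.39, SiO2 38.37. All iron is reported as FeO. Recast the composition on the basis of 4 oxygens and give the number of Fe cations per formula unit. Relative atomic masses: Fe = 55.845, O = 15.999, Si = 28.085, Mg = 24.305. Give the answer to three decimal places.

0.464 Fe apfu

39.99 wt% MgO ÷ 40.304 g/mol = 0.99221 mol, giving 0.99221 Mg and 0.99221 O.
21.39 wt% FeO ÷ 71.844 g/mol = 0.29773 mol, giving 0.29773 Fe and 0.29773 O.
38.37 wt% SiO2 ÷ 60.083 g/mol = 0.63862 mol, giving 0.63862 Si and 1.27724 O.
Oxygen sums to 2.56718; scaling by 4/2.56718 = 1.55813 puts the formula on 4 O.
Fe: 0.29773 × 1.55813 = 0.464 atoms per formula unit.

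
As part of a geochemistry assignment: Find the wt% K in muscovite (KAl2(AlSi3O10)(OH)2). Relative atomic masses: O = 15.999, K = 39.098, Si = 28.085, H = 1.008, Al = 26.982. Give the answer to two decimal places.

9.82 mass %

M(KAl2(AlSi3O10)(OH)2) = 398.303 g/mol.
K contributes 1 × 39.098 = 39.098 g per mole.
39.098/398.303 = 0.0982 → 9.82%.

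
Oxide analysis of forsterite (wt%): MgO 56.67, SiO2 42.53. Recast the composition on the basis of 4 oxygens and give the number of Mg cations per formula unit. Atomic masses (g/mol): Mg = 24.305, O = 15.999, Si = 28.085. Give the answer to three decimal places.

1.993 Mg apfu

MgO (M=40.304): mol = 1.40606; Mg = 1.40606, O = 1.40606.
SiO2 (M=60.083): mol = 0.70785; Si = 0.70785, O = 1.41570.
ΣO = 2.82176; factor = 4/ΣO = 1.41756.
Mg apfu = 1.40606 × 1.41756 = 1.993.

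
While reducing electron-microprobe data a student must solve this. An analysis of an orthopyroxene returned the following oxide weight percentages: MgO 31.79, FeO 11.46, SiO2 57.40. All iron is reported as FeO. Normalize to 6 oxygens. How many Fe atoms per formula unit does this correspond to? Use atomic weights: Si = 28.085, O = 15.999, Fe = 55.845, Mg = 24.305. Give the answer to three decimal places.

MgO (M=40.304): mol = 0.78876; Mg = 0.78876, O = 0.78876.
FeO (M=71.844): mol = 0.15951; Fe = 0.15951, O = 0.15951.
SiO2 (M=60.083): mol = 0.95535; Si = 0.95535, O = 1.91070.
ΣO = 2.85897; factor = 6/ΣO = 2.09866.
Fe apfu = 0.15951 × 2.09866 = 0.335.

0.335 Fe apfu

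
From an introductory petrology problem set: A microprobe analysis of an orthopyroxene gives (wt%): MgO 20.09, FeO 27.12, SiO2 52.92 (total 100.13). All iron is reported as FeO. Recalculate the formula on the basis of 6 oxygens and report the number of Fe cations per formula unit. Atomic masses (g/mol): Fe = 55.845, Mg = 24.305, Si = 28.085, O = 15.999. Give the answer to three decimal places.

20.09 wt% MgO ÷ 40.304 g/mol = 0.49846 mol, giving 0.49846 Mg and 0.49846 O.
27.12 wt% FeO ÷ 71.844 g/mol = 0.37748 mol, giving 0.37748 Fe and 0.37748 O.
52.92 wt% SiO2 ÷ 60.083 g/mol = 0.88078 mol, giving 0.88078 Si and 1.76156 O.
Oxygen sums to 2.63750; scaling by 6/2.63750 = 2.27488 puts the formula on 6 O.
Fe: 0.37748 × 2.27488 = 0.859 atoms per formula unit.

0.859 Fe apfu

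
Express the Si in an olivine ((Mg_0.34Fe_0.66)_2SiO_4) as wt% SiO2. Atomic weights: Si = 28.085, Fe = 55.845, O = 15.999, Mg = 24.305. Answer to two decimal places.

32.95 wt%

M((Mg_0.34Fe_0.66)_2SiO_4) = 182.324 g/mol; M(SiO2) = 60.083 g/mol.
Moles SiO2 per formula unit = 1 Si ÷ 1 = 1.0000.
SiO2 fraction = (1.0000 × 60.083) / 182.324 = 60.083/182.324 = 0.3295.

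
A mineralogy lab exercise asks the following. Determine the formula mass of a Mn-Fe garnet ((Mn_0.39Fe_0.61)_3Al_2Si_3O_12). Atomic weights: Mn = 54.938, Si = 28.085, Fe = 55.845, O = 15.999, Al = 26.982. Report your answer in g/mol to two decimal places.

496.68 g/mol

The formula mass is the sum 1.17*54.938 + 1.83*55.845 + 2*26.982 + 3*28.085 + 12*15.999.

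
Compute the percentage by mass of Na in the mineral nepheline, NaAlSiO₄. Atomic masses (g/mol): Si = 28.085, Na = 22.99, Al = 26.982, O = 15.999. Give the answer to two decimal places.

16.18 mass %

M(NaAlSiO₄) = 142.053 g/mol.
Na contributes 1 × 22.99 = 22.990 g per mole.
22.990/142.053 = 0.1618 → 16.18%.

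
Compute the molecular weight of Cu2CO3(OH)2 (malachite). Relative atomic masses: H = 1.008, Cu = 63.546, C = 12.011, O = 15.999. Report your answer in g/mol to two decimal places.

Cu: 2 × 63.546 = 127.0920
C: 1 × 12.011 = 12.0110
O: 5 × 15.999 = 79.9950
H: 2 × 1.008 = 2.0160
Summing the contributions gives the formula mass.

221.11 g/mol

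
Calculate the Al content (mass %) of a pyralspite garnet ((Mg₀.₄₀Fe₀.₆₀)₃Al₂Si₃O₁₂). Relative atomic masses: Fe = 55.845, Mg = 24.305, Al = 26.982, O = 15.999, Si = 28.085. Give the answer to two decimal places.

Formula mass = 1.20*24.305 + 1.80*55.845 + 2*26.982 + 3*28.085 + 12*15.999 = 459.894 g/mol, of which 53.964 g is Al.
So Al makes up 53.964/459.894 = 0.1173 of the mass, i.e. 11.73%.

11.73 mass %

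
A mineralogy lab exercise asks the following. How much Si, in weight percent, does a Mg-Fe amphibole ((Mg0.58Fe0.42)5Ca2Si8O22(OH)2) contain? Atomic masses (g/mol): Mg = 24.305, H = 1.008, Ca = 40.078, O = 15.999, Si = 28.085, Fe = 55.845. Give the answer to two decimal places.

25.57 weight percent

Molar mass of (Mg0.58Fe0.42)5Ca2Si8O22(OH)2: 2.90·24.305 + 2.10·55.845 + 2·40.078 + 8·28.085 + 24·15.999 + 2·1.008 = 878.587 g/mol.
Mass of Si per formula unit: 8 × 28.085 = 224.680 g.
Weight fraction Si = 224.680 / 878.587 = 0.2557.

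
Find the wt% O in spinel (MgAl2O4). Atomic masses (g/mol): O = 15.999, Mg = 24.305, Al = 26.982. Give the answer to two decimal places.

44.98 mass %

Formula mass = 1*24.305 + 2*26.982 + 4*15.999 = 142.265 g/mol, of which 63.996 g is O.
So O makes up 63.996/142.265 = 0.4498 of the mass, i.e. 44.98%.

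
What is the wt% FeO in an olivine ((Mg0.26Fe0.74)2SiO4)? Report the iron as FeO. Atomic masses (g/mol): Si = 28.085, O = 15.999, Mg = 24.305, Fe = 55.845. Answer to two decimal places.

56.75 wt%

M((Mg0.26Fe0.74)2SiO4) = 187.370 g/mol; M(FeO) = 71.844 g/mol.
Moles FeO per formula unit = 1.48 Fe ÷ 1 = 1.4800.
FeO fraction = (1.4800 × 71.844) / 187.370 = 106.329/187.370 = 0.5675.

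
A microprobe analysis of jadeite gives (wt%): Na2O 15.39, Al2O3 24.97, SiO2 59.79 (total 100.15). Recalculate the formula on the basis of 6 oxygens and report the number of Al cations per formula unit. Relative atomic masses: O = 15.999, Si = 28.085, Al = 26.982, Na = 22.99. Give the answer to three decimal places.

15.39 wt% Na2O ÷ 61.979 g/mol = 0.24831 mol, giving 0.49662 Na and 0.24831 O.
24.97 wt% Al2O3 ÷ 101.961 g/mol = 0.24490 mol, giving 0.48980 Al and 0.73470 O.
59.79 wt% SiO2 ÷ 60.083 g/mol = 0.99512 mol, giving 0.99512 Si and 1.99024 O.
Oxygen sums to 2.97325; scaling by 6/2.97325 = 2.01799 puts the formula on 6 O.
Al: 0.48980 × 2.01799 = 0.988 atoms per formula unit.

0.988 Al apfu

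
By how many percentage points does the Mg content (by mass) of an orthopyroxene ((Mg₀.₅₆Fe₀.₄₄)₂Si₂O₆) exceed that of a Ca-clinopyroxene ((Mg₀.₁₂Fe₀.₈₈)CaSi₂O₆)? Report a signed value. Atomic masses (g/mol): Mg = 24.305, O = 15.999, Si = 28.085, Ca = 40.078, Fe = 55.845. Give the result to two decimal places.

Mg in (Mg₀.₅₆Fe₀.₄₄)₂Si₂O₆: molar mass 228.529 g/mol; 1.12×24.305 = 27.222 g → 11.91 wt%.
Mg in (Mg₀.₁₂Fe₀.₈₈)CaSi₂O₆: molar mass 244.302 g/mol; 0.12×24.305 = 2.917 g → 1.19 wt%.
Difference = 11.91 − 1.19 = 10.72 percentage points.

10.72 percentage points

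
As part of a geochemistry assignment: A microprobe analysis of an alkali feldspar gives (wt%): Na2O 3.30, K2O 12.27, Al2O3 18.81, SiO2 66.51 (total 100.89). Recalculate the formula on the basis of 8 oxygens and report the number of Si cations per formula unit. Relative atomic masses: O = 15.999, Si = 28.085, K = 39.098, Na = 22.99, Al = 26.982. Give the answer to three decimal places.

Na2O (M=61.979): mol = 0.05324; Na = 0.10648, O = 0.05324.
K2O (M=94.195): mol = 0.13026; K = 0.26052, O = 0.13026.
Al2O3 (M=101.961): mol = 0.18448; Al = 0.36896, O = 0.55344.
SiO2 (M=60.083): mol = 1.10697; Si = 1.10697, O = 2.21394.
ΣO = 2.95088; factor = 8/ΣO = 2.71106.
Si apfu = 1.10697 × 2.71106 = 3.001.

3.001 Si apfu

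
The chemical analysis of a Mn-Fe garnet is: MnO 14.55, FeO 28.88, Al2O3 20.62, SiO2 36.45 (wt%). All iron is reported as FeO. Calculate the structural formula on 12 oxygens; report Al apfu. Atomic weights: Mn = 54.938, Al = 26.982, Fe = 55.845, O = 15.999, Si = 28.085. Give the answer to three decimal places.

2.000 Al apfu

MnO: 14.55/70.937 = 0.20511 mol → 0.20511 mol Mn, 0.20511 mol O.
FeO: 28.88/71.844 = 0.40198 mol → 0.40198 mol Fe, 0.40198 mol O.
Al2O3: 20.62/101.961 = 0.20223 mol → 0.40446 mol Al, 0.60669 mol O.
SiO2: 36.45/60.083 = 0.60666 mol → 0.60666 mol Si, 1.21332 mol O.
Total oxygen = 2.42710 mol. Normalization factor = 12/2.42710 = 4.94417.
Al per 12 O = 0.40446 × 4.94417 = 2.000.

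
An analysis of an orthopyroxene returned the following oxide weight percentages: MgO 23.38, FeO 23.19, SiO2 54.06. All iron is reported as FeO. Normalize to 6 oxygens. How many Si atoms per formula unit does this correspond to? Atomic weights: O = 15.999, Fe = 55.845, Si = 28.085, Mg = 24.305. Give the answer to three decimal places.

MgO (M=40.304): mol = 0.58009; Mg = 0.58009, O = 0.58009.
FeO (M=71.844): mol = 0.32278; Fe = 0.32278, O = 0.32278.
SiO2 (M=60.083): mol = 0.89976; Si = 0.89976, O = 1.79952.
ΣO = 2.70239; factor = 6/ΣO = 2.22026.
Si apfu = 0.89976 × 2.22026 = 1.998.

1.998 Si apfu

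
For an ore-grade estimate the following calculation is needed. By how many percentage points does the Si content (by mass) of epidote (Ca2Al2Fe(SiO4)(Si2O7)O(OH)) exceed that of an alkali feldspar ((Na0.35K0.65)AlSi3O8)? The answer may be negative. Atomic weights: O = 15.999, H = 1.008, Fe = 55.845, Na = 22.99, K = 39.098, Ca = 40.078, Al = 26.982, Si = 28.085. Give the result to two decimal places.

-13.46 percentage points

First mineral: 84.255 g Si in 483.215 g formula = 17.44 wt% Si.
Second mineral: 84.255 g Si in 272.689 g formula = 30.90 wt% Si.
17.44% − 30.90% gives a difference of -13.46 percentage points.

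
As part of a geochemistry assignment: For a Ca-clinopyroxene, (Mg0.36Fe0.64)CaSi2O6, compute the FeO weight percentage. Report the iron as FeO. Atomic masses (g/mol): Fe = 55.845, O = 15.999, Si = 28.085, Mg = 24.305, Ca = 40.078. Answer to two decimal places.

19.42 wt%

Formula mass = 236.733 g/mol.
0.64 Fe → 0.6400 mol FeO per formula unit; M(FeO) = 71.844, so FeO mass = 45.980 g.
45.980/236.733 × 100 = 19.42 wt%.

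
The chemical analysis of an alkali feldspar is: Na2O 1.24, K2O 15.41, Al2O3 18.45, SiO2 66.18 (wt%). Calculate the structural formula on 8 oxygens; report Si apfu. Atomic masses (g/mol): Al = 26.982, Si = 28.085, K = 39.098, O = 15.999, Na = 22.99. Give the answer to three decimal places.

3.008 Si apfu

Na2O: 1.24/61.979 = 0.02001 mol → 0.04002 mol Na, 0.02001 mol O.
K2O: 15.41/94.195 = 0.16360 mol → 0.32720 mol K, 0.16360 mol O.
Al2O3: 18.45/101.961 = 0.18095 mol → 0.36190 mol Al, 0.54285 mol O.
SiO2: 66.18/60.083 = 1.10148 mol → 1.10148 mol Si, 2.20296 mol O.
Total oxygen = 2.92942 mol. Normalization factor = 8/2.92942 = 2.73092.
Si per 8 O = 1.10148 × 2.73092 = 3.008.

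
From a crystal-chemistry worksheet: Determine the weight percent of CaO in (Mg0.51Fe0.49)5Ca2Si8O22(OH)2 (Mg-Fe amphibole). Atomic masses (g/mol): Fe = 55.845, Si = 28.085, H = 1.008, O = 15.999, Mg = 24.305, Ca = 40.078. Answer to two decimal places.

12.61 wt%

Molar mass of (Mg0.51Fe0.49)5Ca2Si8O22(OH)2 = 2.55·24.305 + 2.45·55.845 + 2·40.078 + 8·28.085 + 24·15.999 + 2·1.008 = 889.626 g/mol.
Each formula unit contains 2 Ca, equivalent to 2/1 = 2.0000 mol CaO.
M(CaO) = 1×40.078 + 1×15.999 = 56.077 g/mol.
Mass of CaO per formula unit = 2.0000 × 56.077 = 112.154 g.
CaO wt% = 112.154 / 889.626 × 100 = 12.61%.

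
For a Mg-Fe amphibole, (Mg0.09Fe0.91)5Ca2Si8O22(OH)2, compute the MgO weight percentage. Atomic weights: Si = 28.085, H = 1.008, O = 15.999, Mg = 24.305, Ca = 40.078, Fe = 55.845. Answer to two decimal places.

M((Mg0.09Fe0.91)5Ca2Si8O22(OH)2) = 955.860 g/mol; M(MgO) = 40.304 g/mol.
Moles MgO per formula unit = 0.45 Mg ÷ 1 = 0.4500.
MgO fraction = (0.4500 × 40.304) / 955.860 = 18.137/955.860 = 0.0190.

1.90 wt%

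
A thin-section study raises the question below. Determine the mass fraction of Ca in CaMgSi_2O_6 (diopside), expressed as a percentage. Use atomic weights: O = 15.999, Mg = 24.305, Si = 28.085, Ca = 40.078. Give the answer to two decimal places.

Formula mass = 1*40.078 + 1*24.305 + 2*28.085 + 6*15.999 = 216.547 g/mol, of which 40.078 g is Ca.
So Ca makes up 40.078/216.547 = 0.1851 of the mass, i.e. 18.51%.

18.51 weight percent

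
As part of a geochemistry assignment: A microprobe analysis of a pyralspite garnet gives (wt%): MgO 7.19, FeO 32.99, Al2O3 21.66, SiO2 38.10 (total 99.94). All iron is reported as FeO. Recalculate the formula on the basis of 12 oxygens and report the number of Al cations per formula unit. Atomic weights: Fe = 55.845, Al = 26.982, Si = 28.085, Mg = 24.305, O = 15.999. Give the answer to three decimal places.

2.005 Al apfu

MgO (M=40.304): mol = 0.17839; Mg = 0.17839, O = 0.17839.
FeO (M=71.844): mol = 0.45919; Fe = 0.45919, O = 0.45919.
Al2O3 (M=101.961): mol = 0.21243; Al = 0.42486, O = 0.63729.
SiO2 (M=60.083): mol = 0.63412; Si = 0.63412, O = 1.26824.
ΣO = 2.54311; factor = 12/ΣO = 4.71863.
Al apfu = 0.42486 × 4.71863 = 2.005.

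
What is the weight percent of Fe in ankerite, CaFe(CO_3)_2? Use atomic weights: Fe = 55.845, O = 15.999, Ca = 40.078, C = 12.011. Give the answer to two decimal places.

25.86 mass %

Molar mass of CaFe(CO_3)_2: 1·40.078 + 1·55.845 + 2·12.011 + 6·15.999 = 215.939 g/mol.
Mass of Fe per formula unit: 1 × 55.845 = 55.845 g.
Weight fraction Fe = 55.845 / 215.939 = 0.2586.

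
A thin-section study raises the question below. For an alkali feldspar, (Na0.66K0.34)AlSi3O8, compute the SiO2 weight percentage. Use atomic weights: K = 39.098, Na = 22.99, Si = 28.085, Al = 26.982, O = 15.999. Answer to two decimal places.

M((Na0.66K0.34)AlSi3O8) = 267.696 g/mol; M(SiO2) = 60.083 g/mol.
Moles SiO2 per formula unit = 3 Si ÷ 1 = 3.0000.
SiO2 fraction = (3.0000 × 60.083) / 267.696 = 180.249/267.696 = 0.6733.

67.33 wt%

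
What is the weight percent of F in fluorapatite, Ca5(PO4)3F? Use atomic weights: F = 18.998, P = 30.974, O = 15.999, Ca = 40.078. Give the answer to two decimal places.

Molar mass of Ca5(PO4)3F: 5*40.078 + 3*30.974 + 12*15.999 + 1*18.998 = 504.298 g/mol.
Mass of F per formula unit: 1 × 18.998 = 18.998 g.
Weight fraction F = 18.998 / 504.298 = 0.0377.

3.77 mass %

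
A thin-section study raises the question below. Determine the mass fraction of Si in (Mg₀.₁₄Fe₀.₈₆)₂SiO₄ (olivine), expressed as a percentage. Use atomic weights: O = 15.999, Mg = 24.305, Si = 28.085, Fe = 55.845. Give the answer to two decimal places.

Formula mass = 0.28×24.305 + 1.72×55.845 + 1×28.085 + 4×15.999 = 194.940 g/mol, of which 28.085 g is Si.
So Si makes up 28.085/194.940 = 0.1441 of the mass, i.e. 14.41%.

14.41 weight percent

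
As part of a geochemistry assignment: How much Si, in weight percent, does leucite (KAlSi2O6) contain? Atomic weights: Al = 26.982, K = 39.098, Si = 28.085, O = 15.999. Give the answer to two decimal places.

25.74 weight percent

M(KAlSi2O6) = 218.244 g/mol.
Si contributes 2 × 28.085 = 56.170 g per mole.
56.170/218.244 = 0.2574 → 25.74%.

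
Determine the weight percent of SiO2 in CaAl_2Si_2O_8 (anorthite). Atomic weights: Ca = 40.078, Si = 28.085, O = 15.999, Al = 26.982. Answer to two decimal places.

M(CaAl_2Si_2O_8) = 278.204 g/mol; M(SiO2) = 60.083 g/mol.
Moles SiO2 per formula unit = 2 Si ÷ 1 = 2.0000.
SiO2 fraction = (2.0000 × 60.083) / 278.204 = 120.166/278.204 = 0.4319.

43.19 wt%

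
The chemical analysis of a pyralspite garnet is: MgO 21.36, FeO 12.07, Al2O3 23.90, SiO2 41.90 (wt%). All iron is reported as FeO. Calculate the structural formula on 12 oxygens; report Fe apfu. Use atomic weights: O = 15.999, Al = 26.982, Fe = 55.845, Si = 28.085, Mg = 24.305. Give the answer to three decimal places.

MgO: 21.36/40.304 = 0.52997 mol → 0.52997 mol Mg, 0.52997 mol O.
FeO: 12.07/71.844 = 0.16800 mol → 0.16800 mol Fe, 0.16800 mol O.
Al2O3: 23.90/101.961 = 0.23440 mol → 0.46880 mol Al, 0.70320 mol O.
SiO2: 41.90/60.083 = 0.69737 mol → 0.69737 mol Si, 1.39474 mol O.
Total oxygen = 2.79591 mol. Normalization factor = 12/2.79591 = 4.29198.
Fe per 12 O = 0.16800 × 4.29198 = 0.721.

0.721 Fe apfu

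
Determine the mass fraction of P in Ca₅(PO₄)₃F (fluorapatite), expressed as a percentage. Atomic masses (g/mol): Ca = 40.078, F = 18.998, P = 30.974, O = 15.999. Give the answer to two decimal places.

M(Ca₅(PO₄)₃F) = 504.298 g/mol.
P contributes 3 × 30.974 = 92.922 g per mole.
92.922/504.298 = 0.1843 → 18.43%.

18.43 wt%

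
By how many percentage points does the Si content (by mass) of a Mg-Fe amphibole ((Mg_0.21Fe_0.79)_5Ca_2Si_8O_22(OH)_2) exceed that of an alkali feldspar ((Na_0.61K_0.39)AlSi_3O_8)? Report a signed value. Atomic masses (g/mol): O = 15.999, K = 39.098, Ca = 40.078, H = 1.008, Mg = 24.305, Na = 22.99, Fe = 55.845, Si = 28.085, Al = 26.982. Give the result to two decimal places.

Si in (Mg_0.21Fe_0.79)_5Ca_2Si_8O_22(OH)_2: molar mass 936.936 g/mol; 8×28.085 = 224.680 g → 23.98 wt%.
Si in (Na_0.61K_0.39)AlSi_3O_8: molar mass 268.501 g/mol; 3×28.085 = 84.255 g → 31.38 wt%.
Difference = 23.98 − 31.38 = -7.40 percentage points.

-7.40 percentage points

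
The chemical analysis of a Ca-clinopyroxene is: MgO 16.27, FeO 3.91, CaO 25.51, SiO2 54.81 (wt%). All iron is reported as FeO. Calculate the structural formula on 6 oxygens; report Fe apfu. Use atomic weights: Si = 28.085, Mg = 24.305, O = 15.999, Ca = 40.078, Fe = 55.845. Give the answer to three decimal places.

MgO (M=40.304): mol = 0.40368; Mg = 0.40368, O = 0.40368.
FeO (M=71.844): mol = 0.05442; Fe = 0.05442, O = 0.05442.
CaO (M=56.077): mol = 0.45491; Ca = 0.45491, O = 0.45491.
SiO2 (M=60.083): mol = 0.91224; Si = 0.91224, O = 1.82448.
ΣO = 2.73749; factor = 6/ΣO = 2.19179.
Fe apfu = 0.05442 × 2.19179 = 0.119.

0.119 Fe apfu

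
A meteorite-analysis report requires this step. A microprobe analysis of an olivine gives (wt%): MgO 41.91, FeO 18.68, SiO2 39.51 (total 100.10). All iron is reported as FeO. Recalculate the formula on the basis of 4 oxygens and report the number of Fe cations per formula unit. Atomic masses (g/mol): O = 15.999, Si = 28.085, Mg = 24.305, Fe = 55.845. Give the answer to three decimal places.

0.398 Fe apfu

MgO: 41.91/40.304 = 1.03985 mol → 1.03985 mol Mg, 1.03985 mol O.
FeO: 18.68/71.844 = 0.26001 mol → 0.26001 mol Fe, 0.26001 mol O.
SiO2: 39.51/60.083 = 0.65759 mol → 0.65759 mol Si, 1.31518 mol O.
Total oxygen = 2.61504 mol. Normalization factor = 4/2.61504 = 1.52961.
Fe per 4 O = 0.26001 × 1.52961 = 0.398.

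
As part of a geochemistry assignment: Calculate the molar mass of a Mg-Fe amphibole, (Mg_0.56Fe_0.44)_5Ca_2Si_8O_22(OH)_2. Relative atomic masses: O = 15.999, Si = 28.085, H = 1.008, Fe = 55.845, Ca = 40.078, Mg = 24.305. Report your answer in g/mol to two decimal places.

881.74 g/mol

The formula mass is the sum 2.80*24.305 + 2.20*55.845 + 2*40.078 + 8*28.085 + 24*15.999 + 2*1.008.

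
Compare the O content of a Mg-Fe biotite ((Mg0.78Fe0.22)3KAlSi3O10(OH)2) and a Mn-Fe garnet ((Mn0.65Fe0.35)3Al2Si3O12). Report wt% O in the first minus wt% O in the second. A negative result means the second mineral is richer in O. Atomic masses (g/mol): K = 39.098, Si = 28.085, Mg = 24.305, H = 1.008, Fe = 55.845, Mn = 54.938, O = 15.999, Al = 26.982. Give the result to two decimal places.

M((Mg0.78Fe0.22)3KAlSi3O10(OH)2) = 438.070 g/mol, so wt% O = 191.988/438.070 × 100 = 43.83%.
M((Mn0.65Fe0.35)3Al2Si3O12) = 495.973 g/mol, so wt% O = 191.988/495.973 × 100 = 38.71%.
43.83 − 38.71 = 5.12 pp.

5.12 percentage points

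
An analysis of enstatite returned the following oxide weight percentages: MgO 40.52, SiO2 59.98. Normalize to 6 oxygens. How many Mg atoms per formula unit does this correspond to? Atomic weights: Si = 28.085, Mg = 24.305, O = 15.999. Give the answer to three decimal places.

40.52 wt% MgO ÷ 40.304 g/mol = 1.00536 mol, giving 1.00536 Mg and 1.00536 O.
59.98 wt% SiO2 ÷ 60.083 g/mol = 0.99829 mol, giving 0.99829 Si and 1.99658 O.
Oxygen sums to 3.00194; scaling by 6/3.00194 = 1.99871 puts the formula on 6 O.
Mg: 1.00536 × 1.99871 = 2.009 atoms per formula unit.

2.009 Mg apfu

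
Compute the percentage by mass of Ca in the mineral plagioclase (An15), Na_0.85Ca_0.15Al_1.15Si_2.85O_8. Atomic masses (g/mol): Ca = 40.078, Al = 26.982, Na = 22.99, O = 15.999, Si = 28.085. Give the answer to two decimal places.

2.27 wt%

Molar mass of Na_0.85Ca_0.15Al_1.15Si_2.85O_8: 0.85×22.99 + 0.15×40.078 + 1.15×26.982 + 2.85×28.085 + 8×15.999 = 264.617 g/mol.
Mass of Ca per formula unit: 0.15 × 40.078 = 6.012 g.
Weight fraction Ca = 6.012 / 264.617 = 0.0227.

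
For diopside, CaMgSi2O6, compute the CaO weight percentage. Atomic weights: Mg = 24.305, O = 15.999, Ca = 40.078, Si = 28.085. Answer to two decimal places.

M(CaMgSi2O6) = 216.547 g/mol; M(CaO) = 56.077 g/mol.
Moles CaO per formula unit = 1 Ca ÷ 1 = 1.0000.
CaO fraction = (1.0000 × 56.077) / 216.547 = 56.077/216.547 = 0.2590.

25.90 wt%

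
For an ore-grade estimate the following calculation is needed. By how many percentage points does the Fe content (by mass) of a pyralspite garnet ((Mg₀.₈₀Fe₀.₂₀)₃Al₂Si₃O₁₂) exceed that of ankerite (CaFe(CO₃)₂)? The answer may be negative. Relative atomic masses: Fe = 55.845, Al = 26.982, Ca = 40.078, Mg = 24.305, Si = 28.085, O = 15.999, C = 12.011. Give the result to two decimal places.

Fe in (Mg₀.₈₀Fe₀.₂₀)₃Al₂Si₃O₁₂: molar mass 422.046 g/mol; 0.60×55.845 = 33.507 g → 7.94 wt%.
Fe in CaFe(CO₃)₂: molar mass 215.939 g/mol; 1×55.845 = 55.845 g → 25.86 wt%.
Difference = 7.94 − 25.86 = -17.92 percentage points.

-17.92 percentage points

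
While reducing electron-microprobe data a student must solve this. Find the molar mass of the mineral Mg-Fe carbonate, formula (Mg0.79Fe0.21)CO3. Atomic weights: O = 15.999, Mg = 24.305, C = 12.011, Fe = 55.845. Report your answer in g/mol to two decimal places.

90.94 g/mol

M = 0.79·24.305 + 0.21·55.845 + 1·12.011 + 3·15.999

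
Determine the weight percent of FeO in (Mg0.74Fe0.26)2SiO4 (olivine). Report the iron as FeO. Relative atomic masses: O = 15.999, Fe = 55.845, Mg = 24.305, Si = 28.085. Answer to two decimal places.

M((Mg0.74Fe0.26)2SiO4) = 157.092 g/mol; M(FeO) = 71.844 g/mol.
Moles FeO per formula unit = 0.52 Fe ÷ 1 = 0.5200.
FeO fraction = (0.5200 × 71.844) / 157.092 = 37.359/157.092 = 0.2378.

23.78 wt%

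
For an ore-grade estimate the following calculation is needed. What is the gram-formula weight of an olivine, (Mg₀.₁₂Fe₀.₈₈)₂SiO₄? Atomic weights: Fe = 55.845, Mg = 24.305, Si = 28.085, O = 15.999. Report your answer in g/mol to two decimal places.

Mg: 0.24 × 24.305 = 5.8332
Fe: 1.76 × 55.845 = 98.2872
Si: 1 × 28.085 = 28.0850
O: 4 × 15.999 = 63.9960
Summing the contributions gives the formula mass.

196.20 g/mol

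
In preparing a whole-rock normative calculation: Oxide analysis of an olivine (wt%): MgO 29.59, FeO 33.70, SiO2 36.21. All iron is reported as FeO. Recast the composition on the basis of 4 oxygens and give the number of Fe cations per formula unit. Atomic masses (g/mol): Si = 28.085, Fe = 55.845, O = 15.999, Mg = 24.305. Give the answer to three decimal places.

0.779 Fe apfu

MgO (M=40.304): mol = 0.73417; Mg = 0.73417, O = 0.73417.
FeO (M=71.844): mol = 0.46907; Fe = 0.46907, O = 0.46907.
SiO2 (M=60.083): mol = 0.60267; Si = 0.60267, O = 1.20534.
ΣO = 2.40858; factor = 4/ΣO = 1.66073.
Fe apfu = 0.46907 × 1.66073 = 0.779.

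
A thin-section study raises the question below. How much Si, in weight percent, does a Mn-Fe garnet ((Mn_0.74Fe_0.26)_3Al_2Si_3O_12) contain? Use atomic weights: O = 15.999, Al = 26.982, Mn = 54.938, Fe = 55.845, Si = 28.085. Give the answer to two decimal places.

Formula mass = 2.22·54.938 + 0.78·55.845 + 2·26.982 + 3·28.085 + 12·15.999 = 495.728 g/mol, of which 84.255 g is Si.
So Si makes up 84.255/495.728 = 0.1700 of the mass, i.e. 17.00%.

17.00 weight percent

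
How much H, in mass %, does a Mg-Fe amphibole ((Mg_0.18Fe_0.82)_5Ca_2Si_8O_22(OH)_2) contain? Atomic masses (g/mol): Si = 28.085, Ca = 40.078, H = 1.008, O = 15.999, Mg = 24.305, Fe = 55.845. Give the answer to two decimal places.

0.21 mass %

Molar mass of (Mg_0.18Fe_0.82)_5Ca_2Si_8O_22(OH)_2: 0.90·24.305 + 4.10·55.845 + 2·40.078 + 8·28.085 + 24·15.999 + 2·1.008 = 941.667 g/mol.
Mass of H per formula unit: 2 × 1.008 = 2.016 g.
Weight fraction H = 2.016 / 941.667 = 0.0021.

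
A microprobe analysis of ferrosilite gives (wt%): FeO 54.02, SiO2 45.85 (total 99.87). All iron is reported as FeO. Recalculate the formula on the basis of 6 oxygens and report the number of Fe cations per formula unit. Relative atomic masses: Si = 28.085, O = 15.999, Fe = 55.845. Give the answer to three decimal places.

1.980 Fe apfu

54.02 wt% FeO ÷ 71.844 g/mol = 0.75191 mol, giving 0.75191 Fe and 0.75191 O.
45.85 wt% SiO2 ÷ 60.083 g/mol = 0.76311 mol, giving 0.76311 Si and 1.52622 O.
Oxygen sums to 2.27813; scaling by 6/2.27813 = 2.63374 puts the formula on 6 O.
Fe: 0.75191 × 2.63374 = 1.980 atoms per formula unit.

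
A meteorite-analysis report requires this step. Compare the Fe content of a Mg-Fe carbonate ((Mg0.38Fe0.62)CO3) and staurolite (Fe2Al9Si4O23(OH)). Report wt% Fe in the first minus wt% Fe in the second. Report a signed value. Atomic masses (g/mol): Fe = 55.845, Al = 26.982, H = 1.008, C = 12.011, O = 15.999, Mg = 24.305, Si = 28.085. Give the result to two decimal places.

First mineral: 34.624 g Fe in 103.868 g formula = 33.33 wt% Fe.
Second mineral: 111.690 g Fe in 851.852 g formula = 13.11 wt% Fe.
33.33% − 13.11% gives a difference of 20.22 percentage points.

20.22 percentage points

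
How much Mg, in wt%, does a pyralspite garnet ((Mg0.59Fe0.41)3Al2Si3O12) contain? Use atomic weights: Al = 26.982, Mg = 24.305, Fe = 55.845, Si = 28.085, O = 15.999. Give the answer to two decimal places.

Molar mass of (Mg0.59Fe0.41)3Al2Si3O12: 1.77×24.305 + 1.23×55.845 + 2×26.982 + 3×28.085 + 12×15.999 = 441.916 g/mol.
Mass of Mg per formula unit: 1.77 × 24.305 = 43.020 g.
Weight fraction Mg = 43.020 / 441.916 = 0.0973.

9.73 wt%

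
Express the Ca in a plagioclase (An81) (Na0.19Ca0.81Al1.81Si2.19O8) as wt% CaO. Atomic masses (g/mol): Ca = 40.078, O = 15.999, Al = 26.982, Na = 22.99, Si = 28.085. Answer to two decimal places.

16.51 wt%

Formula mass = 275.167 g/mol.
0.81 Ca → 0.8100 mol CaO per formula unit; M(CaO) = 56.077, so CaO mass = 45.422 g.
45.422/275.167 × 100 = 16.51 wt%.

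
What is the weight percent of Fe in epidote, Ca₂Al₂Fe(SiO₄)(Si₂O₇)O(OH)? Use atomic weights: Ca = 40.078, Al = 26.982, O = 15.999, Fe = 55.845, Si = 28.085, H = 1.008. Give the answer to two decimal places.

11.56 mass %

Formula mass = 2·40.078 + 2·26.982 + 1·55.845 + 3·28.085 + 13·15.999 + 1·1.008 = 483.215 g/mol, of which 55.845 g is Fe.
So Fe makes up 55.845/483.215 = 0.1156 of the mass, i.e. 11.56%.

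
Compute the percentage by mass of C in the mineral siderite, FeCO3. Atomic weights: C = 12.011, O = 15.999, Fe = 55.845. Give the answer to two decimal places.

10.37 wt%

Formula mass = 1×55.845 + 1×12.011 + 3×15.999 = 115.853 g/mol, of which 12.011 g is C.
So C makes up 12.011/115.853 = 0.1037 of the mass, i.e. 10.37%.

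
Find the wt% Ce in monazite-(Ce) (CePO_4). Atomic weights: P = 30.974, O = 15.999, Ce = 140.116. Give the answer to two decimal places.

59.60 wt%

Formula mass = 1×140.116 + 1×30.974 + 4×15.999 = 235.086 g/mol, of which 140.116 g is Ce.
So Ce makes up 140.116/235.086 = 0.5960 of the mass, i.e. 59.60%.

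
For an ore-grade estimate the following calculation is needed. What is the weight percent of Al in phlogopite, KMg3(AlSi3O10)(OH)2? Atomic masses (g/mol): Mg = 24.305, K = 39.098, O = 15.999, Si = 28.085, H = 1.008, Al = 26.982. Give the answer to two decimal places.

6.47 weight percent

Molar mass of KMg3(AlSi3O10)(OH)2: 1·39.098 + 3·24.305 + 1·26.982 + 3·28.085 + 12·15.999 + 2·1.008 = 417.254 g/mol.
Mass of Al per formula unit: 1 × 26.982 = 26.982 g.
Weight fraction Al = 26.982 / 417.254 = 0.0647.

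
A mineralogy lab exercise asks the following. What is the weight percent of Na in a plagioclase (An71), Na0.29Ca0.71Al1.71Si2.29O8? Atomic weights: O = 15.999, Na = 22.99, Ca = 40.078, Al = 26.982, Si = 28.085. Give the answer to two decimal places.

M(Na0.29Ca0.71Al1.71Si2.29O8) = 273.568 g/mol.
Na contributes 0.29 × 22.99 = 6.667 g per mole.
6.667/273.568 = 0.0244 → 2.44%.

2.44 weight percent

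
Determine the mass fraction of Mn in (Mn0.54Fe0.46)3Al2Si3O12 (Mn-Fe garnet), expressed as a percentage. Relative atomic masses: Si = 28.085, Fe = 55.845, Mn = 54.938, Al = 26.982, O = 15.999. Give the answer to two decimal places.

M((Mn0.54Fe0.46)3Al2Si3O12) = 496.273 g/mol.
Mn contributes 1.62 × 54.938 = 89.000 g per mole.
89.000/496.273 = 0.1793 → 17.93%.

17.93 wt%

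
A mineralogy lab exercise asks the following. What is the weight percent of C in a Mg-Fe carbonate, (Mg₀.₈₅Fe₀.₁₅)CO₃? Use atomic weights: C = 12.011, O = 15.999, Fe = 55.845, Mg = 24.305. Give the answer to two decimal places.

Molar mass of (Mg₀.₈₅Fe₀.₁₅)CO₃: 0.85×24.305 + 0.15×55.845 + 1×12.011 + 3×15.999 = 89.044 g/mol.
Mass of C per formula unit: 1 × 12.011 = 12.011 g.
Weight fraction C = 12.011 / 89.044 = 0.1349.

13.49 wt%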